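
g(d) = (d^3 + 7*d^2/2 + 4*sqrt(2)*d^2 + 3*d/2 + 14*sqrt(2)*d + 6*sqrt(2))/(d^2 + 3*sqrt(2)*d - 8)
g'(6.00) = 0.60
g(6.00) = 12.76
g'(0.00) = -3.22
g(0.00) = -1.06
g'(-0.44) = -1.46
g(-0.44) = -0.08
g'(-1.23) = -0.21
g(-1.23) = 0.49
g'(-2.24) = 0.37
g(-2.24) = 0.36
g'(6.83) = 0.71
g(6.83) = 13.30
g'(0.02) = -3.35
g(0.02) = -1.13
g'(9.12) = 0.86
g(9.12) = 15.13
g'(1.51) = -919.95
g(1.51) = 94.64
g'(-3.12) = 0.59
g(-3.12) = -0.07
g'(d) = (-2*d - 3*sqrt(2))*(d^3 + 7*d^2/2 + 4*sqrt(2)*d^2 + 3*d/2 + 14*sqrt(2)*d + 6*sqrt(2))/(d^2 + 3*sqrt(2)*d - 8)^2 + (3*d^2 + 7*d + 8*sqrt(2)*d + 3/2 + 14*sqrt(2))/(d^2 + 3*sqrt(2)*d - 8)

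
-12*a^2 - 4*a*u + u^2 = (-6*a + u)*(2*a + u)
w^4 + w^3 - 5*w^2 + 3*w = w*(w - 1)^2*(w + 3)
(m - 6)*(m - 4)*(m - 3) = m^3 - 13*m^2 + 54*m - 72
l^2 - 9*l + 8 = (l - 8)*(l - 1)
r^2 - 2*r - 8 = (r - 4)*(r + 2)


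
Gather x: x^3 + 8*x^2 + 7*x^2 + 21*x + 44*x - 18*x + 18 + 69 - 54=x^3 + 15*x^2 + 47*x + 33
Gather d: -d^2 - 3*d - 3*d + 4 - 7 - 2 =-d^2 - 6*d - 5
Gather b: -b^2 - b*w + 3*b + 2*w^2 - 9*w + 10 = -b^2 + b*(3 - w) + 2*w^2 - 9*w + 10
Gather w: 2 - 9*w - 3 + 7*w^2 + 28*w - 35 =7*w^2 + 19*w - 36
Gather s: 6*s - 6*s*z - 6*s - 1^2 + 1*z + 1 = -6*s*z + z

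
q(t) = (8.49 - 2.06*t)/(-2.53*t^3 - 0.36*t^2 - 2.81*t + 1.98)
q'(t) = (8.49 - 2.06*t)*(7.59*t^2 + 0.72*t + 2.81)/(-2.53*t^3 - 0.36*t^2 - 2.81*t + 1.98)^2 - 2.06/(-2.53*t^3 - 0.36*t^2 - 2.81*t + 1.98)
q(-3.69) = 0.12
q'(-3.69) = 0.08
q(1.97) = -0.18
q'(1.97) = 0.34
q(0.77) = -4.45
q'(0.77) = 23.86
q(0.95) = -2.05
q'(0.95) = 7.31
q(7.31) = 0.01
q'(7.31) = -0.00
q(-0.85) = 1.81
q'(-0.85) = 2.09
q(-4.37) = 0.08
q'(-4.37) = 0.04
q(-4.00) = 0.10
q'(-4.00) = 0.06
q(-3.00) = 0.19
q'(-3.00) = 0.15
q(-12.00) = 0.01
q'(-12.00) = 0.00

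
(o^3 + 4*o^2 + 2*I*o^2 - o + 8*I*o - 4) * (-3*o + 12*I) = -3*o^4 - 12*o^3 + 6*I*o^3 - 21*o^2 + 24*I*o^2 - 84*o - 12*I*o - 48*I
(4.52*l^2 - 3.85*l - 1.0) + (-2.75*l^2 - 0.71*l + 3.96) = 1.77*l^2 - 4.56*l + 2.96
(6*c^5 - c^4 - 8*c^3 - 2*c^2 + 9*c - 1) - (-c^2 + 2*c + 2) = 6*c^5 - c^4 - 8*c^3 - c^2 + 7*c - 3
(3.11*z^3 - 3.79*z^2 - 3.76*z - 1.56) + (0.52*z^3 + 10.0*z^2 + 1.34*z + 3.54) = 3.63*z^3 + 6.21*z^2 - 2.42*z + 1.98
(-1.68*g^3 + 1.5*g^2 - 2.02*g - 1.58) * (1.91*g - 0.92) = -3.2088*g^4 + 4.4106*g^3 - 5.2382*g^2 - 1.1594*g + 1.4536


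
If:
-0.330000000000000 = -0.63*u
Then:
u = 0.52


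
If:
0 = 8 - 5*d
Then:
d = 8/5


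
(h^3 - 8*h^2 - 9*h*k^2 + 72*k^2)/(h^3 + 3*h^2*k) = 1 - 3*k/h - 8/h + 24*k/h^2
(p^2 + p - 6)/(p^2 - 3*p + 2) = (p + 3)/(p - 1)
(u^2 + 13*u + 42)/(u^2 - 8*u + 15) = (u^2 + 13*u + 42)/(u^2 - 8*u + 15)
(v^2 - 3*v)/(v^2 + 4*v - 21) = v/(v + 7)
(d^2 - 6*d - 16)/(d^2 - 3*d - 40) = (d + 2)/(d + 5)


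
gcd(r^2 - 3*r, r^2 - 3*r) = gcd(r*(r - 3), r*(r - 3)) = r^2 - 3*r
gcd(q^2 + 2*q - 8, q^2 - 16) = q + 4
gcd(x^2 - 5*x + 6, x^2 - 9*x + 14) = x - 2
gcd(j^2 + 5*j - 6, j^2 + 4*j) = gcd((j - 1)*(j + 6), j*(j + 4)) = 1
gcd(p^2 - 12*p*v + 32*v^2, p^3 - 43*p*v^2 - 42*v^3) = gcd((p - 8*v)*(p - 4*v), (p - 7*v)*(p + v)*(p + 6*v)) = 1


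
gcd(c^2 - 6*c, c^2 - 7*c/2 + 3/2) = 1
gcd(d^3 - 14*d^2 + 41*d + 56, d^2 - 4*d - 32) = d - 8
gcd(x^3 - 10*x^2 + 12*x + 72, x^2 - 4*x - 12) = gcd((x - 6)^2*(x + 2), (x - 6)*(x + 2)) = x^2 - 4*x - 12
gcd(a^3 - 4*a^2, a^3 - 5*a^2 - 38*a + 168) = a - 4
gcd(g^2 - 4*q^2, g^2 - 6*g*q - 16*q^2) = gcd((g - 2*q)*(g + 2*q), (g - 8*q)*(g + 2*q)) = g + 2*q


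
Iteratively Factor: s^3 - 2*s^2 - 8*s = (s - 4)*(s^2 + 2*s) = (s - 4)*(s + 2)*(s)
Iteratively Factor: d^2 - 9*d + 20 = (d - 5)*(d - 4)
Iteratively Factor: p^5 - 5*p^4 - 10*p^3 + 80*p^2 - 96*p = (p - 3)*(p^4 - 2*p^3 - 16*p^2 + 32*p) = (p - 3)*(p - 2)*(p^3 - 16*p) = (p - 4)*(p - 3)*(p - 2)*(p^2 + 4*p) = (p - 4)*(p - 3)*(p - 2)*(p + 4)*(p)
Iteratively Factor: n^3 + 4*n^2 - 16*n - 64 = (n - 4)*(n^2 + 8*n + 16) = (n - 4)*(n + 4)*(n + 4)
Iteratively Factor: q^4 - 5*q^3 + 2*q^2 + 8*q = (q)*(q^3 - 5*q^2 + 2*q + 8) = q*(q - 2)*(q^2 - 3*q - 4) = q*(q - 2)*(q + 1)*(q - 4)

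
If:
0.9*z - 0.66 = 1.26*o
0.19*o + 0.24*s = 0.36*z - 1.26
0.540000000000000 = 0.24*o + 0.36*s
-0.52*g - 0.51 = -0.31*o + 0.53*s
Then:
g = 1.14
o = 2.86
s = -0.41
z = 4.74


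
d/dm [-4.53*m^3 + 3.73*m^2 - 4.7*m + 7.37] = -13.59*m^2 + 7.46*m - 4.7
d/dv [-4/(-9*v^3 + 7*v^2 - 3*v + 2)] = 4*(-27*v^2 + 14*v - 3)/(9*v^3 - 7*v^2 + 3*v - 2)^2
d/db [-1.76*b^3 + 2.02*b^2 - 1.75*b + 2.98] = -5.28*b^2 + 4.04*b - 1.75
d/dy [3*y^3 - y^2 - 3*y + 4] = 9*y^2 - 2*y - 3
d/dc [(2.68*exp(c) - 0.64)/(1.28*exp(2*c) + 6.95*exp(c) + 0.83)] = (-3.4304*exp(2*c) + 1.6384*exp(c) + 6.6724)*exp(c)/(1.6384*exp(4*c) + 17.792*exp(3*c) + 50.4273*exp(2*c) + 11.537*exp(c) + 0.6889)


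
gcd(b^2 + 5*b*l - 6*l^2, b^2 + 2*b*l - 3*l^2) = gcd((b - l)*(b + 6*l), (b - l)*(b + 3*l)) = b - l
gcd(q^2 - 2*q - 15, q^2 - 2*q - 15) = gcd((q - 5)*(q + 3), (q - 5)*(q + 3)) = q^2 - 2*q - 15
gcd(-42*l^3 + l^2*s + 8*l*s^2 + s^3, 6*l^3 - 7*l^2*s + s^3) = -6*l^2 + l*s + s^2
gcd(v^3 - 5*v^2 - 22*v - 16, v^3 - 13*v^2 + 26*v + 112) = v^2 - 6*v - 16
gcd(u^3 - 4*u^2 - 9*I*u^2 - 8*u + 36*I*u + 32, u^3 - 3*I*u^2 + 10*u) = 1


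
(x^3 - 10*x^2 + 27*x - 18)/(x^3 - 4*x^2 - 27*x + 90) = (x - 1)/(x + 5)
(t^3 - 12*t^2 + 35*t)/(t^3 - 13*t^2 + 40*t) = (t - 7)/(t - 8)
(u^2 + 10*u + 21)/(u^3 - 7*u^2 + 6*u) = (u^2 + 10*u + 21)/(u*(u^2 - 7*u + 6))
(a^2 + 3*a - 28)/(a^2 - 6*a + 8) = (a + 7)/(a - 2)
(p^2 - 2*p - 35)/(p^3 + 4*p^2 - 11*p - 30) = (p - 7)/(p^2 - p - 6)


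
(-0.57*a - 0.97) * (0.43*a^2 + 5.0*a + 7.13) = -0.2451*a^3 - 3.2671*a^2 - 8.9141*a - 6.9161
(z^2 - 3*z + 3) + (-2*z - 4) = z^2 - 5*z - 1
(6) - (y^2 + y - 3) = -y^2 - y + 9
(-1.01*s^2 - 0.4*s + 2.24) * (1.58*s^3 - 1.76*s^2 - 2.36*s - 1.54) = -1.5958*s^5 + 1.1456*s^4 + 6.6268*s^3 - 1.443*s^2 - 4.6704*s - 3.4496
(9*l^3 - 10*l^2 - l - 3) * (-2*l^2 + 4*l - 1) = -18*l^5 + 56*l^4 - 47*l^3 + 12*l^2 - 11*l + 3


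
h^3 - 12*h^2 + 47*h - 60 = (h - 5)*(h - 4)*(h - 3)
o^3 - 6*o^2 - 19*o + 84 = (o - 7)*(o - 3)*(o + 4)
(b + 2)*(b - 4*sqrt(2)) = b^2 - 4*sqrt(2)*b + 2*b - 8*sqrt(2)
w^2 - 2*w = w*(w - 2)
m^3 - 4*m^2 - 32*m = m*(m - 8)*(m + 4)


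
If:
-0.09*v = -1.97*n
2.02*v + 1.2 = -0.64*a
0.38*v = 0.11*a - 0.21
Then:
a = -0.07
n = -0.03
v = -0.57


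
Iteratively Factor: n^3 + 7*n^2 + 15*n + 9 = (n + 1)*(n^2 + 6*n + 9) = (n + 1)*(n + 3)*(n + 3)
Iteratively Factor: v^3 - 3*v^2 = (v - 3)*(v^2) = v*(v - 3)*(v)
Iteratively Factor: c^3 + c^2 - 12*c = (c - 3)*(c^2 + 4*c) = c*(c - 3)*(c + 4)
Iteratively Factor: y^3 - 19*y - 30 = (y - 5)*(y^2 + 5*y + 6) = (y - 5)*(y + 2)*(y + 3)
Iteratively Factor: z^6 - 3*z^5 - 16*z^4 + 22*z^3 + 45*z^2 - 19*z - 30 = (z + 1)*(z^5 - 4*z^4 - 12*z^3 + 34*z^2 + 11*z - 30) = (z - 5)*(z + 1)*(z^4 + z^3 - 7*z^2 - z + 6) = (z - 5)*(z - 1)*(z + 1)*(z^3 + 2*z^2 - 5*z - 6) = (z - 5)*(z - 2)*(z - 1)*(z + 1)*(z^2 + 4*z + 3) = (z - 5)*(z - 2)*(z - 1)*(z + 1)^2*(z + 3)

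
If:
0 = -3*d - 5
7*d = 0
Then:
No Solution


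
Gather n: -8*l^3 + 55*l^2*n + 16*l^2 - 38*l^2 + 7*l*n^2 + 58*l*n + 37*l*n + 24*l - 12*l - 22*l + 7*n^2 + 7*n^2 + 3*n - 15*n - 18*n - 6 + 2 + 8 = -8*l^3 - 22*l^2 - 10*l + n^2*(7*l + 14) + n*(55*l^2 + 95*l - 30) + 4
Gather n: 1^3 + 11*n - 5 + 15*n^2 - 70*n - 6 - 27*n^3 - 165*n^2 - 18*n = -27*n^3 - 150*n^2 - 77*n - 10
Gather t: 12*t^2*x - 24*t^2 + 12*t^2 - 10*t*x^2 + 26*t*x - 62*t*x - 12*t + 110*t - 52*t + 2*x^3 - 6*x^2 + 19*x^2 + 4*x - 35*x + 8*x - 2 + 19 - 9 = t^2*(12*x - 12) + t*(-10*x^2 - 36*x + 46) + 2*x^3 + 13*x^2 - 23*x + 8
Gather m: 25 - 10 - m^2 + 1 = 16 - m^2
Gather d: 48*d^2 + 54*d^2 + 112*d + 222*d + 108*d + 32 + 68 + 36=102*d^2 + 442*d + 136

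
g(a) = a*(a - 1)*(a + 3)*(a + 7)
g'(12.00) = 11043.00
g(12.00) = 37620.00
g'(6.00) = 1947.00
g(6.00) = 3510.00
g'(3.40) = 523.14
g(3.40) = 543.13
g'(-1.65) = -1.76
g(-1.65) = 31.58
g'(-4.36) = 64.81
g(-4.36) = -83.91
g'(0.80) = 15.93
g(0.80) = -4.74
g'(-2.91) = 45.05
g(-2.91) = 4.19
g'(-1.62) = -2.79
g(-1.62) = 31.51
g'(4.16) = 825.74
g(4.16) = 1050.41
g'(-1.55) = -5.13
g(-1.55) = 31.23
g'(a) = a*(a - 1)*(a + 3) + a*(a - 1)*(a + 7) + a*(a + 3)*(a + 7) + (a - 1)*(a + 3)*(a + 7)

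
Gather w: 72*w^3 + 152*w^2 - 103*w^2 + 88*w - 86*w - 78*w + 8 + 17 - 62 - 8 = 72*w^3 + 49*w^2 - 76*w - 45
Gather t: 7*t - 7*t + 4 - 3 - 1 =0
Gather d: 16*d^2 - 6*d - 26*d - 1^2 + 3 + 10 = 16*d^2 - 32*d + 12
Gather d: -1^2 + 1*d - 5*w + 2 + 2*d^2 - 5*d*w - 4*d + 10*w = 2*d^2 + d*(-5*w - 3) + 5*w + 1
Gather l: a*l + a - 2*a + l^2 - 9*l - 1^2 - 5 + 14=-a + l^2 + l*(a - 9) + 8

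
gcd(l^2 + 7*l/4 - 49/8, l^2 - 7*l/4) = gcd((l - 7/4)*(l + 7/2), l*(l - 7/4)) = l - 7/4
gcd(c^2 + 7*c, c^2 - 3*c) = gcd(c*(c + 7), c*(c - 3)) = c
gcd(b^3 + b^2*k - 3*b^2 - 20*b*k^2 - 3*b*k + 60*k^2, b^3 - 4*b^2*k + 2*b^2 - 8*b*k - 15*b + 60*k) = b^2 - 4*b*k - 3*b + 12*k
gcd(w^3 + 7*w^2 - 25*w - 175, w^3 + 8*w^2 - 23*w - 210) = w^2 + 2*w - 35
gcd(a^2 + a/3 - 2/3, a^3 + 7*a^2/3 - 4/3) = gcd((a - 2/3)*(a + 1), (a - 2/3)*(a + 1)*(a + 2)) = a^2 + a/3 - 2/3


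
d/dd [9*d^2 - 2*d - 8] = 18*d - 2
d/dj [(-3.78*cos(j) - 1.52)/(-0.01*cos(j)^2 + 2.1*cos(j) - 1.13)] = (0.0378*cos(j)^2 + 0.0304000000000002*cos(j) - 7.4634)*sin(j)/(0.0001*cos(j)^4 - 0.042*cos(j)^3 + 4.4326*cos(j)^2 - 4.746*cos(j) + 1.2769)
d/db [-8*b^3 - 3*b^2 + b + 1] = -24*b^2 - 6*b + 1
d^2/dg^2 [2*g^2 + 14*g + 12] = 4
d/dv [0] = 0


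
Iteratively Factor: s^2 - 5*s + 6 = (s - 2)*(s - 3)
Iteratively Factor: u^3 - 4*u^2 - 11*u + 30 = (u + 3)*(u^2 - 7*u + 10) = (u - 5)*(u + 3)*(u - 2)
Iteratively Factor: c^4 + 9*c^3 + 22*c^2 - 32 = (c - 1)*(c^3 + 10*c^2 + 32*c + 32) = (c - 1)*(c + 2)*(c^2 + 8*c + 16) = (c - 1)*(c + 2)*(c + 4)*(c + 4)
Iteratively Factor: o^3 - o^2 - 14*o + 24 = (o + 4)*(o^2 - 5*o + 6) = (o - 3)*(o + 4)*(o - 2)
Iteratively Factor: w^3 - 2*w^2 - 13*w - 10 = (w + 2)*(w^2 - 4*w - 5) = (w + 1)*(w + 2)*(w - 5)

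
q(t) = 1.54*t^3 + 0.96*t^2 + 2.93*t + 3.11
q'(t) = 4.62*t^2 + 1.92*t + 2.93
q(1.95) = 23.89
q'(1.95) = 24.24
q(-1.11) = -1.07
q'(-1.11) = 6.49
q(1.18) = 10.43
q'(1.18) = 11.63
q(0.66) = 5.90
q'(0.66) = 6.21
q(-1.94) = -10.21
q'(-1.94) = 16.59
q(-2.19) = -14.88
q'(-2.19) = 20.88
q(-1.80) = -8.03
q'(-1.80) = 14.44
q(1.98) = 24.63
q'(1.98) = 24.84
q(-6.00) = -312.55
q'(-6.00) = 157.73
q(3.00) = 62.12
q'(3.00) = 50.27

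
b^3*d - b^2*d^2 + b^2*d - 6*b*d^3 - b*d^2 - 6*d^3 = (b - 3*d)*(b + 2*d)*(b*d + d)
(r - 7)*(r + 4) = r^2 - 3*r - 28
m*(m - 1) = m^2 - m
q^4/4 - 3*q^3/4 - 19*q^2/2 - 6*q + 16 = (q/4 + 1)*(q - 8)*(q - 1)*(q + 2)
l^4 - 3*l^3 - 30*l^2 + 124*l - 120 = (l - 5)*(l - 2)^2*(l + 6)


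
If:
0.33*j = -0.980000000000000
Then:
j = -2.97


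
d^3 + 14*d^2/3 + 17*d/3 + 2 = (d + 2/3)*(d + 1)*(d + 3)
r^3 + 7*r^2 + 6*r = r*(r + 1)*(r + 6)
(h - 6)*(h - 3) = h^2 - 9*h + 18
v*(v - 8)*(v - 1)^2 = v^4 - 10*v^3 + 17*v^2 - 8*v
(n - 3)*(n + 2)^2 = n^3 + n^2 - 8*n - 12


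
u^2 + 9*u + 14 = (u + 2)*(u + 7)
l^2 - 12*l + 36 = (l - 6)^2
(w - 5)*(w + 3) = w^2 - 2*w - 15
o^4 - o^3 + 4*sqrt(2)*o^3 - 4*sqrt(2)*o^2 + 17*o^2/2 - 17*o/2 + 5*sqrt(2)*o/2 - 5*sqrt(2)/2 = (o - 1)*(o + sqrt(2)/2)*(o + sqrt(2))*(o + 5*sqrt(2)/2)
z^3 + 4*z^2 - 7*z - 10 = (z - 2)*(z + 1)*(z + 5)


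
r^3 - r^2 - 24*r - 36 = (r - 6)*(r + 2)*(r + 3)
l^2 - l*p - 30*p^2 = (l - 6*p)*(l + 5*p)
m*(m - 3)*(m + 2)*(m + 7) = m^4 + 6*m^3 - 13*m^2 - 42*m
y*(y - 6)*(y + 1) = y^3 - 5*y^2 - 6*y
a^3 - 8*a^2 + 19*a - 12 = (a - 4)*(a - 3)*(a - 1)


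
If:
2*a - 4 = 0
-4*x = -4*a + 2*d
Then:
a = 2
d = 4 - 2*x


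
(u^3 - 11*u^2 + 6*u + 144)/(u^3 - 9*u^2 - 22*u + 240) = (u + 3)/(u + 5)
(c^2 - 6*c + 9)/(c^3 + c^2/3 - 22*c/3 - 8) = 3*(c - 3)/(3*c^2 + 10*c + 8)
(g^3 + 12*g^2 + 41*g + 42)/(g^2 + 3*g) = g + 9 + 14/g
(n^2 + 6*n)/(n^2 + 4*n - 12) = n/(n - 2)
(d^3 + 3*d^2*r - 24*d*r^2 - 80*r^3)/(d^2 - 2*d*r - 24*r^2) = (-d^2 + d*r + 20*r^2)/(-d + 6*r)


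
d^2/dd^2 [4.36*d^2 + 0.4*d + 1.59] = 8.72000000000000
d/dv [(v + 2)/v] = -2/v^2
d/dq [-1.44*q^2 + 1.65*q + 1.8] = 1.65 - 2.88*q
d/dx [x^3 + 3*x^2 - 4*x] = 3*x^2 + 6*x - 4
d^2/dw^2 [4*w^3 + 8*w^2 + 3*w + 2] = 24*w + 16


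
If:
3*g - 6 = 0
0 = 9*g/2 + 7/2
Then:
No Solution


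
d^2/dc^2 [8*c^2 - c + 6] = 16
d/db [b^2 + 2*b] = 2*b + 2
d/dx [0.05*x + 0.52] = 0.0500000000000000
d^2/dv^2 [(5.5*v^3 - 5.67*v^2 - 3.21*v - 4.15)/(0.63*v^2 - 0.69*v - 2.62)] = (15.916104*v^3 - 6.37882200000001*v^2 + 205.558674*v - 83.88783)/(0.250047*v^6 - 0.821583*v^5 - 2.219805*v^4 + 6.504975*v^3 + 9.23157*v^2 - 14.209308*v - 17.984728)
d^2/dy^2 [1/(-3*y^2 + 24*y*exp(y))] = 2*(y*(y - 8*exp(y))*(-4*y*exp(y) - 8*exp(y) + 1) - 4*(4*y*exp(y) - y + 4*exp(y))^2)/(3*y^3*(y - 8*exp(y))^3)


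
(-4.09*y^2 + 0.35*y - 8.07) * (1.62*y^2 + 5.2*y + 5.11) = -6.6258*y^4 - 20.701*y^3 - 32.1533*y^2 - 40.1755*y - 41.2377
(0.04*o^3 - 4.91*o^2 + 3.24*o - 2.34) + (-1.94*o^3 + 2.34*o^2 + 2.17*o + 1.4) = -1.9*o^3 - 2.57*o^2 + 5.41*o - 0.94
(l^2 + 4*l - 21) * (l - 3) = l^3 + l^2 - 33*l + 63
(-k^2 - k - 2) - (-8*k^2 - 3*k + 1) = 7*k^2 + 2*k - 3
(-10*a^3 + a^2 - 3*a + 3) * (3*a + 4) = -30*a^4 - 37*a^3 - 5*a^2 - 3*a + 12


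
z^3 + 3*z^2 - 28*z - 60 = (z - 5)*(z + 2)*(z + 6)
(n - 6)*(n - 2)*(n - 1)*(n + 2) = n^4 - 7*n^3 + 2*n^2 + 28*n - 24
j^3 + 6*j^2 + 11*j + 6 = (j + 1)*(j + 2)*(j + 3)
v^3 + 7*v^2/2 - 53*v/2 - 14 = (v - 4)*(v + 1/2)*(v + 7)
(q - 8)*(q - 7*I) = q^2 - 8*q - 7*I*q + 56*I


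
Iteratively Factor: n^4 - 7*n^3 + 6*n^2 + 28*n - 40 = (n - 5)*(n^3 - 2*n^2 - 4*n + 8) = (n - 5)*(n - 2)*(n^2 - 4) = (n - 5)*(n - 2)*(n + 2)*(n - 2)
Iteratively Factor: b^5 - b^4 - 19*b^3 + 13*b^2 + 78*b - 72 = (b - 2)*(b^4 + b^3 - 17*b^2 - 21*b + 36) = (b - 2)*(b + 3)*(b^3 - 2*b^2 - 11*b + 12) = (b - 4)*(b - 2)*(b + 3)*(b^2 + 2*b - 3) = (b - 4)*(b - 2)*(b + 3)^2*(b - 1)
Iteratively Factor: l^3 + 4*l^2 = (l)*(l^2 + 4*l) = l^2*(l + 4)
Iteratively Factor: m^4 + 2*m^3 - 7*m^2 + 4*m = (m - 1)*(m^3 + 3*m^2 - 4*m) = (m - 1)^2*(m^2 + 4*m) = (m - 1)^2*(m + 4)*(m)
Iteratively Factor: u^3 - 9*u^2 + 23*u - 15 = (u - 3)*(u^2 - 6*u + 5) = (u - 3)*(u - 1)*(u - 5)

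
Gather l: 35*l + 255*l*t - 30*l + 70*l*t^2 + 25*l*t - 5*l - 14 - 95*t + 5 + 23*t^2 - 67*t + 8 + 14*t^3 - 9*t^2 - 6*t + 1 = l*(70*t^2 + 280*t) + 14*t^3 + 14*t^2 - 168*t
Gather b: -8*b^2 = -8*b^2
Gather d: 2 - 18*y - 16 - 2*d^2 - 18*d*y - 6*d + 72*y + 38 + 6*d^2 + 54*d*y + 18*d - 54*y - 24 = 4*d^2 + d*(36*y + 12)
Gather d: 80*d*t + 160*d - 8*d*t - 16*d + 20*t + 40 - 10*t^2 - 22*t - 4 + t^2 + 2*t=d*(72*t + 144) - 9*t^2 + 36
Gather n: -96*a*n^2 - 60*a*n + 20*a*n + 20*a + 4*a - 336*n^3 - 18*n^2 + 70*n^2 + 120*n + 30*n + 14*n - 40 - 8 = 24*a - 336*n^3 + n^2*(52 - 96*a) + n*(164 - 40*a) - 48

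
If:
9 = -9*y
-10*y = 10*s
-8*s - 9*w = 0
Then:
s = 1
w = -8/9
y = -1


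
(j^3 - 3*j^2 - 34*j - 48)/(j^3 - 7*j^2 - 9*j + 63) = (j^2 - 6*j - 16)/(j^2 - 10*j + 21)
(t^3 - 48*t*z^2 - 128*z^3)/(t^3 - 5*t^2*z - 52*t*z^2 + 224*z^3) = (-t^2 - 8*t*z - 16*z^2)/(-t^2 - 3*t*z + 28*z^2)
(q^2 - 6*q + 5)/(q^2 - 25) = (q - 1)/(q + 5)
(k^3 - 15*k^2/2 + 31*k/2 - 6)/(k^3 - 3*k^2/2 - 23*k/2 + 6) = (k - 3)/(k + 3)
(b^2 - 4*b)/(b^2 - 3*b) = (b - 4)/(b - 3)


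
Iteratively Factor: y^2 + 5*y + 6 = (y + 2)*(y + 3)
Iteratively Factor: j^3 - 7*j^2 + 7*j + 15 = (j - 5)*(j^2 - 2*j - 3) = (j - 5)*(j + 1)*(j - 3)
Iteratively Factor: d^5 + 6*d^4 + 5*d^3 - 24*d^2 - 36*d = (d + 3)*(d^4 + 3*d^3 - 4*d^2 - 12*d) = (d + 2)*(d + 3)*(d^3 + d^2 - 6*d) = (d + 2)*(d + 3)^2*(d^2 - 2*d) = d*(d + 2)*(d + 3)^2*(d - 2)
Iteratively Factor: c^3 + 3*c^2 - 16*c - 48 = (c + 4)*(c^2 - c - 12) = (c - 4)*(c + 4)*(c + 3)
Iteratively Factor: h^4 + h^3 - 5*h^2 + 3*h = (h + 3)*(h^3 - 2*h^2 + h) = (h - 1)*(h + 3)*(h^2 - h) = h*(h - 1)*(h + 3)*(h - 1)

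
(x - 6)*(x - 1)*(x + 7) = x^3 - 43*x + 42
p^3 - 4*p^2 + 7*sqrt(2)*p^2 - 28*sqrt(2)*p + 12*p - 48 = (p - 4)*(p + sqrt(2))*(p + 6*sqrt(2))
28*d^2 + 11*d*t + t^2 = (4*d + t)*(7*d + t)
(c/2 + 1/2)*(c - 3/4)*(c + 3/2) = c^3/2 + 7*c^2/8 - 3*c/16 - 9/16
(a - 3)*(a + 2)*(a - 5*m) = a^3 - 5*a^2*m - a^2 + 5*a*m - 6*a + 30*m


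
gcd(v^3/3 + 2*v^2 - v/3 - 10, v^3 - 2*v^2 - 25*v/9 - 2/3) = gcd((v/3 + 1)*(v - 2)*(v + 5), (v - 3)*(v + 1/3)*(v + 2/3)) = 1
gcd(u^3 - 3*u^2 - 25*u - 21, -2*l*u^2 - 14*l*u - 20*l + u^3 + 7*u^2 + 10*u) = 1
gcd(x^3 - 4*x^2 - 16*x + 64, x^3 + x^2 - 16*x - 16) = x^2 - 16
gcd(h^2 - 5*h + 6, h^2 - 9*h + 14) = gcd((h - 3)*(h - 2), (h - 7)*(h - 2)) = h - 2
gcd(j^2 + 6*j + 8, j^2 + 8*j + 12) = j + 2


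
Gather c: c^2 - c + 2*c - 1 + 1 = c^2 + c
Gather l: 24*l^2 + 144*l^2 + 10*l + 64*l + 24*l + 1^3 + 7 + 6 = 168*l^2 + 98*l + 14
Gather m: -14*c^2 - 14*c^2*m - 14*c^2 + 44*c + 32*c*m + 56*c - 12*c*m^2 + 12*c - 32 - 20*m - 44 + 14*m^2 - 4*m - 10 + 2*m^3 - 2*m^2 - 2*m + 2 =-28*c^2 + 112*c + 2*m^3 + m^2*(12 - 12*c) + m*(-14*c^2 + 32*c - 26) - 84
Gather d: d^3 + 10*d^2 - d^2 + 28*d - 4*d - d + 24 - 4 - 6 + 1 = d^3 + 9*d^2 + 23*d + 15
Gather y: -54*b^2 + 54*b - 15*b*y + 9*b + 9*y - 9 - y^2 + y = -54*b^2 + 63*b - y^2 + y*(10 - 15*b) - 9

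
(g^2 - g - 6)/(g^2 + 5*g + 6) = (g - 3)/(g + 3)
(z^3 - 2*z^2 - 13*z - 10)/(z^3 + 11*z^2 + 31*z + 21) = (z^2 - 3*z - 10)/(z^2 + 10*z + 21)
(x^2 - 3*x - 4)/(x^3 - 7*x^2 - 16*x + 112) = (x + 1)/(x^2 - 3*x - 28)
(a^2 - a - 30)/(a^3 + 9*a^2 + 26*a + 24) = (a^2 - a - 30)/(a^3 + 9*a^2 + 26*a + 24)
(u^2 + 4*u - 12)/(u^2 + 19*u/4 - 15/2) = 4*(u - 2)/(4*u - 5)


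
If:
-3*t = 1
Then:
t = -1/3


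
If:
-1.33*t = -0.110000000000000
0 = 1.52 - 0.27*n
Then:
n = 5.63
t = 0.08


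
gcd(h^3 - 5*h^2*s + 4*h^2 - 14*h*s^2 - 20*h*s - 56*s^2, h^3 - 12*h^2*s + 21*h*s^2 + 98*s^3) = -h^2 + 5*h*s + 14*s^2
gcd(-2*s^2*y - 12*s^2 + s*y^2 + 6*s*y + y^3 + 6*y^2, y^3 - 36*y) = y + 6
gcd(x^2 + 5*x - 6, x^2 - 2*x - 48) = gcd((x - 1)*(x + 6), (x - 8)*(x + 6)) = x + 6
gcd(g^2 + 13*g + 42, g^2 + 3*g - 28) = g + 7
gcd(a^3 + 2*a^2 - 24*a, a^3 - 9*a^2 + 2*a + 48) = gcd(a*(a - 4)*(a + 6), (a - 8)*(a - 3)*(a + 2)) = 1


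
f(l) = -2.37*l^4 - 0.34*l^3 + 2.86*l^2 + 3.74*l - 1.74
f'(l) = -9.48*l^3 - 1.02*l^2 + 5.72*l + 3.74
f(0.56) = 0.96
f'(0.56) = 4.96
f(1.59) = -5.08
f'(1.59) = -27.85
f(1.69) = -8.22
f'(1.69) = -35.26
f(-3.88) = -490.46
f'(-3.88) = 519.93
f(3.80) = -459.06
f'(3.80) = -509.44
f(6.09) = -3209.69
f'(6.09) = -2140.47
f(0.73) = 1.71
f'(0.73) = 3.68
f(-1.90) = -27.08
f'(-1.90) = 54.21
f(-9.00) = -15105.45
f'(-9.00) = 6780.56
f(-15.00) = -118248.09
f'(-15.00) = 31683.44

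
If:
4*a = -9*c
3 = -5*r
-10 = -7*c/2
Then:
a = -45/7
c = 20/7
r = -3/5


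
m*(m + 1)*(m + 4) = m^3 + 5*m^2 + 4*m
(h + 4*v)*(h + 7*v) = h^2 + 11*h*v + 28*v^2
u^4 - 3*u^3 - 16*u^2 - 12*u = u*(u - 6)*(u + 1)*(u + 2)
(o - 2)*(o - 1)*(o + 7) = o^3 + 4*o^2 - 19*o + 14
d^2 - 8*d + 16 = (d - 4)^2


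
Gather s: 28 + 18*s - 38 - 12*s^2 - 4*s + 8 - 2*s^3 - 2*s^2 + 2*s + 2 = -2*s^3 - 14*s^2 + 16*s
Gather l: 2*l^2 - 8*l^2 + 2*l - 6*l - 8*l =-6*l^2 - 12*l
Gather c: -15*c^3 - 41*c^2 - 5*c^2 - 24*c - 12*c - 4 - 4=-15*c^3 - 46*c^2 - 36*c - 8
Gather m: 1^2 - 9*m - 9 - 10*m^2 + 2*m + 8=-10*m^2 - 7*m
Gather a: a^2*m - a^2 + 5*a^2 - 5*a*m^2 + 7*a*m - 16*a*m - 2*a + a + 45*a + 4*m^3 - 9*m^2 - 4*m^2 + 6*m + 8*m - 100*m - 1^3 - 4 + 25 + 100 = a^2*(m + 4) + a*(-5*m^2 - 9*m + 44) + 4*m^3 - 13*m^2 - 86*m + 120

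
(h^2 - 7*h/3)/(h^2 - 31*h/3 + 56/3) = h/(h - 8)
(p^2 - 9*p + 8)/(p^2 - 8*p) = (p - 1)/p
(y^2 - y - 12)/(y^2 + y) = (y^2 - y - 12)/(y*(y + 1))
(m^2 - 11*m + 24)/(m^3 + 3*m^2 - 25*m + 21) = (m - 8)/(m^2 + 6*m - 7)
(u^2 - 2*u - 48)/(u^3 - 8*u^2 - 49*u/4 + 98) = 4*(u + 6)/(4*u^2 - 49)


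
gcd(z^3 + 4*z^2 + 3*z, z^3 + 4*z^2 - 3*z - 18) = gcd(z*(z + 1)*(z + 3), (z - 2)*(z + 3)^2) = z + 3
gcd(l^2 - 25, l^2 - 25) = l^2 - 25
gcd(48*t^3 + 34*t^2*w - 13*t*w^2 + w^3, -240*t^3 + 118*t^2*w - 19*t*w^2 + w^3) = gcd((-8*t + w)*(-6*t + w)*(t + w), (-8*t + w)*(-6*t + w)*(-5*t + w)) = 48*t^2 - 14*t*w + w^2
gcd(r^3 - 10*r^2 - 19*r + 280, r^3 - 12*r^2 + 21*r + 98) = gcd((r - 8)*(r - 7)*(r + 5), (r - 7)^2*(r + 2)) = r - 7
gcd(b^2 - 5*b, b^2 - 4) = 1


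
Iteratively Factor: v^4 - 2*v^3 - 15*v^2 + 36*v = (v - 3)*(v^3 + v^2 - 12*v) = v*(v - 3)*(v^2 + v - 12) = v*(v - 3)^2*(v + 4)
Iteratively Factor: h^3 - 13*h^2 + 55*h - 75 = (h - 5)*(h^2 - 8*h + 15) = (h - 5)*(h - 3)*(h - 5)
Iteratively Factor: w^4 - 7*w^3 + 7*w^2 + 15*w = (w - 5)*(w^3 - 2*w^2 - 3*w) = w*(w - 5)*(w^2 - 2*w - 3) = w*(w - 5)*(w - 3)*(w + 1)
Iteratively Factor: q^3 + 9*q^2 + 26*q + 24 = (q + 4)*(q^2 + 5*q + 6) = (q + 2)*(q + 4)*(q + 3)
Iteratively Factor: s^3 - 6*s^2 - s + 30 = (s + 2)*(s^2 - 8*s + 15) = (s - 3)*(s + 2)*(s - 5)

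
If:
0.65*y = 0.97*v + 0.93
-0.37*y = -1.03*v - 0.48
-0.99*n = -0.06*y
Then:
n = 0.10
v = 0.10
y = 1.58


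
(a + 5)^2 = a^2 + 10*a + 25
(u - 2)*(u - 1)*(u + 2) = u^3 - u^2 - 4*u + 4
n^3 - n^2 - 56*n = n*(n - 8)*(n + 7)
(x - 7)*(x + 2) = x^2 - 5*x - 14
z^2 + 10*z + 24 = (z + 4)*(z + 6)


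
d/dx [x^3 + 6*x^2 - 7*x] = 3*x^2 + 12*x - 7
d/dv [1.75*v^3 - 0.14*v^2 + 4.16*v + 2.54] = 5.25*v^2 - 0.28*v + 4.16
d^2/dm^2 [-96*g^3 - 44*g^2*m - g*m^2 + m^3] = -2*g + 6*m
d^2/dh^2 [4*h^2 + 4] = 8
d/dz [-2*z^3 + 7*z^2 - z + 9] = -6*z^2 + 14*z - 1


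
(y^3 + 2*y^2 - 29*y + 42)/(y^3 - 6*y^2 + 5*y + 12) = (y^2 + 5*y - 14)/(y^2 - 3*y - 4)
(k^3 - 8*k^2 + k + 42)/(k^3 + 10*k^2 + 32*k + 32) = (k^2 - 10*k + 21)/(k^2 + 8*k + 16)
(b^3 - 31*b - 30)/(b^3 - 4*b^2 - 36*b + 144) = (b^2 + 6*b + 5)/(b^2 + 2*b - 24)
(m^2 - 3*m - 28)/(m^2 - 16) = (m - 7)/(m - 4)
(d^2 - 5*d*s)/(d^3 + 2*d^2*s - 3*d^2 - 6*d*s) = (d - 5*s)/(d^2 + 2*d*s - 3*d - 6*s)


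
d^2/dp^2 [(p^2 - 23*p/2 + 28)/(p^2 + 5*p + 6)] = 11*(-3*p^3 + 12*p^2 + 114*p + 166)/(p^6 + 15*p^5 + 93*p^4 + 305*p^3 + 558*p^2 + 540*p + 216)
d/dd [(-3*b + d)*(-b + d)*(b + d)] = -b^2 - 6*b*d + 3*d^2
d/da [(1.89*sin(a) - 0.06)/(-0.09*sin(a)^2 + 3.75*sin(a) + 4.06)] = (0.1701*sin(a)^2 - 0.0107999999999997*sin(a) + 7.8984)*cos(a)/(0.0081*sin(a)^4 - 0.675*sin(a)^3 + 13.3317*sin(a)^2 + 30.45*sin(a) + 16.4836)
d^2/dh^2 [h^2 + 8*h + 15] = 2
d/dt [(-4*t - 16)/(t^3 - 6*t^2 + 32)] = 4*(-t^3 + 6*t^2 + 3*t*(t - 4)*(t + 4) - 32)/(t^3 - 6*t^2 + 32)^2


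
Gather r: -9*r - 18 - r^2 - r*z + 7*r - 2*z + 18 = -r^2 + r*(-z - 2) - 2*z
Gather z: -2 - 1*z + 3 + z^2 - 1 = z^2 - z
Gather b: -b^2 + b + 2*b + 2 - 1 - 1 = -b^2 + 3*b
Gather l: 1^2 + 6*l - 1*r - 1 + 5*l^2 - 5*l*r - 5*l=5*l^2 + l*(1 - 5*r) - r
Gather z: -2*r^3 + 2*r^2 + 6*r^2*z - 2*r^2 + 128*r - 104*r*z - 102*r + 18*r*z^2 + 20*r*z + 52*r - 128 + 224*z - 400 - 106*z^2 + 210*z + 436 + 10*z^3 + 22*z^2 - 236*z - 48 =-2*r^3 + 78*r + 10*z^3 + z^2*(18*r - 84) + z*(6*r^2 - 84*r + 198) - 140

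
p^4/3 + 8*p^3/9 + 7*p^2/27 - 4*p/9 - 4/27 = (p/3 + 1/3)*(p - 2/3)*(p + 1/3)*(p + 2)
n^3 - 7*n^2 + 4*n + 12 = (n - 6)*(n - 2)*(n + 1)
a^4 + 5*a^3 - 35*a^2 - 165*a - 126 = (a - 6)*(a + 1)*(a + 3)*(a + 7)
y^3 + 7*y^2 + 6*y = y*(y + 1)*(y + 6)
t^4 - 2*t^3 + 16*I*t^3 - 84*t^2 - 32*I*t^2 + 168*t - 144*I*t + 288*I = (t - 2)*(t + 4*I)*(t + 6*I)^2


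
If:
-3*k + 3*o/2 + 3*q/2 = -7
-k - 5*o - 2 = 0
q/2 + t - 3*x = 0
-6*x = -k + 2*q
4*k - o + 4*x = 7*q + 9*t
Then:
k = 487/264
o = -203/264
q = -5/24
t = 163/132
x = 199/528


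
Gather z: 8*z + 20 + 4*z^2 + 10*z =4*z^2 + 18*z + 20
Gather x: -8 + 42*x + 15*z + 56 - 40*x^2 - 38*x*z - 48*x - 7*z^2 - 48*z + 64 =-40*x^2 + x*(-38*z - 6) - 7*z^2 - 33*z + 112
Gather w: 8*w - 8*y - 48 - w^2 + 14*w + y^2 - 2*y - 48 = -w^2 + 22*w + y^2 - 10*y - 96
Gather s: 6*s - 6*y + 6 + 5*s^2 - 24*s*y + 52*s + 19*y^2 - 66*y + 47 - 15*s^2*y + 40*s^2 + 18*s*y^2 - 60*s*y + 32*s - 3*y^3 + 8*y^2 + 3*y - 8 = s^2*(45 - 15*y) + s*(18*y^2 - 84*y + 90) - 3*y^3 + 27*y^2 - 69*y + 45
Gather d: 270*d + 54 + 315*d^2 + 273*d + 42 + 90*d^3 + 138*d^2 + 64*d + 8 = 90*d^3 + 453*d^2 + 607*d + 104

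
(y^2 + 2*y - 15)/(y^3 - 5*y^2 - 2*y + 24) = (y + 5)/(y^2 - 2*y - 8)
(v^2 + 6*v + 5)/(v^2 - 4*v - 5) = (v + 5)/(v - 5)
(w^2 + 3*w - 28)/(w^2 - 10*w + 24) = (w + 7)/(w - 6)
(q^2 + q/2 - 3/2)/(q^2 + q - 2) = (q + 3/2)/(q + 2)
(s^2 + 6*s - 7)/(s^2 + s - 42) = (s - 1)/(s - 6)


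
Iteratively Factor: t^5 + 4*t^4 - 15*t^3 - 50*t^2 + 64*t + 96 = (t + 4)*(t^4 - 15*t^2 + 10*t + 24) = (t - 3)*(t + 4)*(t^3 + 3*t^2 - 6*t - 8) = (t - 3)*(t + 1)*(t + 4)*(t^2 + 2*t - 8) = (t - 3)*(t + 1)*(t + 4)^2*(t - 2)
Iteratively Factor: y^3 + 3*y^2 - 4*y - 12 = (y + 3)*(y^2 - 4) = (y + 2)*(y + 3)*(y - 2)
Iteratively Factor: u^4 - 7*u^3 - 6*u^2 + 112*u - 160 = (u + 4)*(u^3 - 11*u^2 + 38*u - 40) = (u - 4)*(u + 4)*(u^2 - 7*u + 10) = (u - 4)*(u - 2)*(u + 4)*(u - 5)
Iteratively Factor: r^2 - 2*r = (r - 2)*(r)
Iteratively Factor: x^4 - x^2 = (x + 1)*(x^3 - x^2) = (x - 1)*(x + 1)*(x^2) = x*(x - 1)*(x + 1)*(x)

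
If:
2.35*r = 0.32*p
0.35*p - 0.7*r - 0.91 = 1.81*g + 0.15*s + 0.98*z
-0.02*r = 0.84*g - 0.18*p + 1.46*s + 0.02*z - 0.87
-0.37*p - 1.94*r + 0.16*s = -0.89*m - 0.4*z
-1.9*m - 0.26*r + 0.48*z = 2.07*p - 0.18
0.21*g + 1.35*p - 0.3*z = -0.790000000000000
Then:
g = 2.25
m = 1.10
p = -2.16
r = -0.29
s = -0.88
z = -5.51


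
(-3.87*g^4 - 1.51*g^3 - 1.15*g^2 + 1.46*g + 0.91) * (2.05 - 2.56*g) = 9.9072*g^5 - 4.0679*g^4 - 0.1515*g^3 - 6.0951*g^2 + 0.6634*g + 1.8655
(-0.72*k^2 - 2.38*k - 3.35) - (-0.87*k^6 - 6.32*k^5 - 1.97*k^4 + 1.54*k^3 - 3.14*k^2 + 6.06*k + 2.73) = 0.87*k^6 + 6.32*k^5 + 1.97*k^4 - 1.54*k^3 + 2.42*k^2 - 8.44*k - 6.08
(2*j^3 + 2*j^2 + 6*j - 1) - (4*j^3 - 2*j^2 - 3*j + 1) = -2*j^3 + 4*j^2 + 9*j - 2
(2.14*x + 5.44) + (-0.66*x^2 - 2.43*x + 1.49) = -0.66*x^2 - 0.29*x + 6.93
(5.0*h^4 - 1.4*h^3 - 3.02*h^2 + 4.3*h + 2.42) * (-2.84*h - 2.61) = -14.2*h^5 - 9.074*h^4 + 12.2308*h^3 - 4.3298*h^2 - 18.0958*h - 6.3162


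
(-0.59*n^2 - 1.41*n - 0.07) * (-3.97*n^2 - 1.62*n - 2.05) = 2.3423*n^4 + 6.5535*n^3 + 3.7716*n^2 + 3.0039*n + 0.1435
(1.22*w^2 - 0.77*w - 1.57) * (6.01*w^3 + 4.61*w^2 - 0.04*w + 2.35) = 7.3322*w^5 + 0.9965*w^4 - 13.0342*w^3 - 4.3399*w^2 - 1.7467*w - 3.6895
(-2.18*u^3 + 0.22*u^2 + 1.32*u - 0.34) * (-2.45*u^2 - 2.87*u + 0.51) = 5.341*u^5 + 5.7176*u^4 - 4.9772*u^3 - 2.8432*u^2 + 1.649*u - 0.1734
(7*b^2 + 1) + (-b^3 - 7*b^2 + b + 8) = -b^3 + b + 9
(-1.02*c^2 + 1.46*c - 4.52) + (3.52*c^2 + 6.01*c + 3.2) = 2.5*c^2 + 7.47*c - 1.32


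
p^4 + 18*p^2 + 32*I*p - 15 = (p - 5*I)*(p + I)^2*(p + 3*I)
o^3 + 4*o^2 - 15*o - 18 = (o - 3)*(o + 1)*(o + 6)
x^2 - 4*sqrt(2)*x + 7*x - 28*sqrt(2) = (x + 7)*(x - 4*sqrt(2))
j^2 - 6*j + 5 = (j - 5)*(j - 1)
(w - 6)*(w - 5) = w^2 - 11*w + 30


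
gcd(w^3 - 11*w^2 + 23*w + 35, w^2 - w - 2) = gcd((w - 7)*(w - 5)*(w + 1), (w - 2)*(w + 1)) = w + 1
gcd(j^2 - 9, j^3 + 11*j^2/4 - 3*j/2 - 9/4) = j + 3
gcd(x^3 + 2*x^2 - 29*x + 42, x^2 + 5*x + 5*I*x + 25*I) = 1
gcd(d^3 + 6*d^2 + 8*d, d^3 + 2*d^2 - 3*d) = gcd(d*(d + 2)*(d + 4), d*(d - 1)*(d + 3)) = d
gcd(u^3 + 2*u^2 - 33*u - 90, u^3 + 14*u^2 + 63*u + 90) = u^2 + 8*u + 15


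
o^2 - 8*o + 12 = (o - 6)*(o - 2)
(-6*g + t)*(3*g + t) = -18*g^2 - 3*g*t + t^2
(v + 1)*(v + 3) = v^2 + 4*v + 3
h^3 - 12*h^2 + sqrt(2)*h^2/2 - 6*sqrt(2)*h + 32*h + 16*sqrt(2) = (h - 8)*(h - 4)*(h + sqrt(2)/2)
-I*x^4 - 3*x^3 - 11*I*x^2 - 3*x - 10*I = (x - 5*I)*(x - I)*(x + 2*I)*(-I*x + 1)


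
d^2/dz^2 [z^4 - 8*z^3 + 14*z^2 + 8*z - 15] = 12*z^2 - 48*z + 28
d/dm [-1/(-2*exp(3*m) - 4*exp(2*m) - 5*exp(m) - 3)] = (-6*exp(2*m) - 8*exp(m) - 5)*exp(m)/(2*exp(3*m) + 4*exp(2*m) + 5*exp(m) + 3)^2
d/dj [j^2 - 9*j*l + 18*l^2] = 2*j - 9*l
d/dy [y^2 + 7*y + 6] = 2*y + 7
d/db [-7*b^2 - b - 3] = -14*b - 1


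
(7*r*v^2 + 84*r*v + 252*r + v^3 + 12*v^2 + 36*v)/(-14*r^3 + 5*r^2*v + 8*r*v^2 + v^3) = (-v^2 - 12*v - 36)/(2*r^2 - r*v - v^2)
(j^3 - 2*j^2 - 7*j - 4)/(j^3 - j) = (j^2 - 3*j - 4)/(j*(j - 1))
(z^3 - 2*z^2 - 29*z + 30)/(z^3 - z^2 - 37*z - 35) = (z^2 - 7*z + 6)/(z^2 - 6*z - 7)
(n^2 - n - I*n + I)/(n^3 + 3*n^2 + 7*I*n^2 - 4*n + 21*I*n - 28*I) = (n - I)/(n^2 + n*(4 + 7*I) + 28*I)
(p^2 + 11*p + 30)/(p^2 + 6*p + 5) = (p + 6)/(p + 1)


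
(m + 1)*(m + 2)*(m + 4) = m^3 + 7*m^2 + 14*m + 8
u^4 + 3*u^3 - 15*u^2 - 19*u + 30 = (u - 3)*(u - 1)*(u + 2)*(u + 5)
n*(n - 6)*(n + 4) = n^3 - 2*n^2 - 24*n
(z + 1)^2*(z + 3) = z^3 + 5*z^2 + 7*z + 3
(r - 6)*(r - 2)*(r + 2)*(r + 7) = r^4 + r^3 - 46*r^2 - 4*r + 168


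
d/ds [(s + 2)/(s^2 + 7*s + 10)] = -1/(s^2 + 10*s + 25)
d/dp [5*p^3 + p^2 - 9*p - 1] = 15*p^2 + 2*p - 9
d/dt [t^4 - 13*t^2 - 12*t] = 4*t^3 - 26*t - 12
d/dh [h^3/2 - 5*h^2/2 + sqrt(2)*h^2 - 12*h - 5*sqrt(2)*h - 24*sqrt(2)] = 3*h^2/2 - 5*h + 2*sqrt(2)*h - 12 - 5*sqrt(2)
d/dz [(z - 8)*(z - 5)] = 2*z - 13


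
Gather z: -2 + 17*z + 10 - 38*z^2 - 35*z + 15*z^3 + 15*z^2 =15*z^3 - 23*z^2 - 18*z + 8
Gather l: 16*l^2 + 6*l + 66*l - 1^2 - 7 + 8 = 16*l^2 + 72*l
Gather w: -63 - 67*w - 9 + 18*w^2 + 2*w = 18*w^2 - 65*w - 72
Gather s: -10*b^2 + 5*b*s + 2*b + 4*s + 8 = -10*b^2 + 2*b + s*(5*b + 4) + 8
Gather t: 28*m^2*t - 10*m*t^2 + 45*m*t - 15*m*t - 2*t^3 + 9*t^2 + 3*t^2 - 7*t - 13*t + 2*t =-2*t^3 + t^2*(12 - 10*m) + t*(28*m^2 + 30*m - 18)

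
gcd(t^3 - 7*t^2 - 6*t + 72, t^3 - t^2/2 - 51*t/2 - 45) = t^2 - 3*t - 18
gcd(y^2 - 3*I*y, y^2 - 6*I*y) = y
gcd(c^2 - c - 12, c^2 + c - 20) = c - 4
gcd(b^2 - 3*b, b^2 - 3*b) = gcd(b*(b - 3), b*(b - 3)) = b^2 - 3*b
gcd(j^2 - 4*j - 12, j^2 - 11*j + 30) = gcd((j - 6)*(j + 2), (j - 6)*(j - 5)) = j - 6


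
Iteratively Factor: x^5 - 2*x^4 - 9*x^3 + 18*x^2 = (x - 2)*(x^4 - 9*x^2) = (x - 2)*(x + 3)*(x^3 - 3*x^2) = x*(x - 2)*(x + 3)*(x^2 - 3*x) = x*(x - 3)*(x - 2)*(x + 3)*(x)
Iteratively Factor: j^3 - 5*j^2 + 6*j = (j - 2)*(j^2 - 3*j) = j*(j - 2)*(j - 3)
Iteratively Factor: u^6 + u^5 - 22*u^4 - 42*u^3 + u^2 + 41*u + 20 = (u + 1)*(u^5 - 22*u^3 - 20*u^2 + 21*u + 20) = (u - 1)*(u + 1)*(u^4 + u^3 - 21*u^2 - 41*u - 20) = (u - 1)*(u + 1)*(u + 4)*(u^3 - 3*u^2 - 9*u - 5) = (u - 5)*(u - 1)*(u + 1)*(u + 4)*(u^2 + 2*u + 1) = (u - 5)*(u - 1)*(u + 1)^2*(u + 4)*(u + 1)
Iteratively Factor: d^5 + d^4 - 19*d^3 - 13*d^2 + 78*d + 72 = (d + 4)*(d^4 - 3*d^3 - 7*d^2 + 15*d + 18) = (d - 3)*(d + 4)*(d^3 - 7*d - 6) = (d - 3)^2*(d + 4)*(d^2 + 3*d + 2) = (d - 3)^2*(d + 2)*(d + 4)*(d + 1)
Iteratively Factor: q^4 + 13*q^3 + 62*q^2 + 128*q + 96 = (q + 4)*(q^3 + 9*q^2 + 26*q + 24) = (q + 4)^2*(q^2 + 5*q + 6) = (q + 2)*(q + 4)^2*(q + 3)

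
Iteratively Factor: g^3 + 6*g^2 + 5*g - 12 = (g + 4)*(g^2 + 2*g - 3) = (g - 1)*(g + 4)*(g + 3)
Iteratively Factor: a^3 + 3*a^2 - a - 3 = (a - 1)*(a^2 + 4*a + 3) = (a - 1)*(a + 3)*(a + 1)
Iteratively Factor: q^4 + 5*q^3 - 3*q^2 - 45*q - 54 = (q - 3)*(q^3 + 8*q^2 + 21*q + 18) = (q - 3)*(q + 3)*(q^2 + 5*q + 6) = (q - 3)*(q + 3)^2*(q + 2)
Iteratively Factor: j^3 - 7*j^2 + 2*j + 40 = (j - 4)*(j^2 - 3*j - 10) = (j - 5)*(j - 4)*(j + 2)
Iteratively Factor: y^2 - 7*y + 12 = (y - 3)*(y - 4)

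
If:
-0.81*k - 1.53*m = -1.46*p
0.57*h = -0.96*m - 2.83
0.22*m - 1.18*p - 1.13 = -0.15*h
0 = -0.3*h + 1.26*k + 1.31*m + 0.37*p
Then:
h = 2.18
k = 5.36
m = -4.24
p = -1.47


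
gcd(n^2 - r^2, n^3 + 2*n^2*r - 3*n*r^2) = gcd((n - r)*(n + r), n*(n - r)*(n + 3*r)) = -n + r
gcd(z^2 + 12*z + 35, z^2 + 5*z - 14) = z + 7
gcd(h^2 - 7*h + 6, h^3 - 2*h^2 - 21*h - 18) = h - 6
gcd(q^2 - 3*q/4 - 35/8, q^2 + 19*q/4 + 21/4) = q + 7/4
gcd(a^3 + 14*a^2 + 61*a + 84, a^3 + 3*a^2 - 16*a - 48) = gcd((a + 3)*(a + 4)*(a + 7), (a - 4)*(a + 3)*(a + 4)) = a^2 + 7*a + 12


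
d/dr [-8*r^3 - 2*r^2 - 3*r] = -24*r^2 - 4*r - 3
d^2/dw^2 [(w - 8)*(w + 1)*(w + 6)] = 6*w - 2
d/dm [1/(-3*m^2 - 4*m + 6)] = 2*(3*m + 2)/(3*m^2 + 4*m - 6)^2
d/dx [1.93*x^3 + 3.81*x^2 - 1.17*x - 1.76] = 5.79*x^2 + 7.62*x - 1.17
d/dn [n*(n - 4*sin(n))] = -4*n*cos(n) + 2*n - 4*sin(n)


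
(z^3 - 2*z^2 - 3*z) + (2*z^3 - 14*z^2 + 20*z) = 3*z^3 - 16*z^2 + 17*z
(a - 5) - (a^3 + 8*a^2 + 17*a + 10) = -a^3 - 8*a^2 - 16*a - 15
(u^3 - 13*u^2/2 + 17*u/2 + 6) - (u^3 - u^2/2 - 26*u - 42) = -6*u^2 + 69*u/2 + 48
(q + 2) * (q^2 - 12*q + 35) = q^3 - 10*q^2 + 11*q + 70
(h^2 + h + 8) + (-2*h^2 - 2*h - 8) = -h^2 - h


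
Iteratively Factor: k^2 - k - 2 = (k - 2)*(k + 1)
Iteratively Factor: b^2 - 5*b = (b - 5)*(b)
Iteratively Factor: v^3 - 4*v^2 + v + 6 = (v - 3)*(v^2 - v - 2) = (v - 3)*(v - 2)*(v + 1)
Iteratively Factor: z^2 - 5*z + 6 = (z - 3)*(z - 2)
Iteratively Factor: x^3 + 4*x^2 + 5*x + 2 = (x + 2)*(x^2 + 2*x + 1) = (x + 1)*(x + 2)*(x + 1)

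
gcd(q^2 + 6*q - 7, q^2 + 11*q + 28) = q + 7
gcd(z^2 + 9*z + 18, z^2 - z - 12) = z + 3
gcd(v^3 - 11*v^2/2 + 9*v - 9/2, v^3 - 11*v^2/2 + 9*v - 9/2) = v^3 - 11*v^2/2 + 9*v - 9/2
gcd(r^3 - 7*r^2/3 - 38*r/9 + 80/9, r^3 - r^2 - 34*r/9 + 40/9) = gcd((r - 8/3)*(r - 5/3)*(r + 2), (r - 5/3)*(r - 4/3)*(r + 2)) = r^2 + r/3 - 10/3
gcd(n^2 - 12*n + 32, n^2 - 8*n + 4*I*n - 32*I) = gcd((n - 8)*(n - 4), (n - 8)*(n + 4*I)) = n - 8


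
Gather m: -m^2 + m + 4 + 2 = -m^2 + m + 6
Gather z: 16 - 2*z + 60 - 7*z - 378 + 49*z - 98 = 40*z - 400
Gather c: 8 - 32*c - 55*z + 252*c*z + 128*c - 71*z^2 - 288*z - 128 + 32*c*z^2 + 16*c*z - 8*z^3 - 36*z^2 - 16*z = c*(32*z^2 + 268*z + 96) - 8*z^3 - 107*z^2 - 359*z - 120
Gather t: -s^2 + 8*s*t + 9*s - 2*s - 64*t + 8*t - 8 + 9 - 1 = -s^2 + 7*s + t*(8*s - 56)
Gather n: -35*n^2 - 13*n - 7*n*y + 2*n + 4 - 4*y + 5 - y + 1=-35*n^2 + n*(-7*y - 11) - 5*y + 10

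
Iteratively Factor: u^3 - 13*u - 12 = (u + 3)*(u^2 - 3*u - 4) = (u + 1)*(u + 3)*(u - 4)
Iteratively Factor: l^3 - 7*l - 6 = (l + 2)*(l^2 - 2*l - 3) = (l - 3)*(l + 2)*(l + 1)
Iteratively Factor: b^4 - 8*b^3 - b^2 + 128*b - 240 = (b - 5)*(b^3 - 3*b^2 - 16*b + 48) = (b - 5)*(b - 4)*(b^2 + b - 12) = (b - 5)*(b - 4)*(b - 3)*(b + 4)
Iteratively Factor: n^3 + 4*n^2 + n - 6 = (n + 3)*(n^2 + n - 2) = (n + 2)*(n + 3)*(n - 1)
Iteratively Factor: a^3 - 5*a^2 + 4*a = (a - 1)*(a^2 - 4*a) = a*(a - 1)*(a - 4)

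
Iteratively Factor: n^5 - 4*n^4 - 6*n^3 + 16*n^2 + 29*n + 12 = (n - 4)*(n^4 - 6*n^2 - 8*n - 3) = (n - 4)*(n + 1)*(n^3 - n^2 - 5*n - 3) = (n - 4)*(n + 1)^2*(n^2 - 2*n - 3) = (n - 4)*(n + 1)^3*(n - 3)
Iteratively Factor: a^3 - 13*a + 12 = (a + 4)*(a^2 - 4*a + 3) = (a - 3)*(a + 4)*(a - 1)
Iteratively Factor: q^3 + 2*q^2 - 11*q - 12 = (q - 3)*(q^2 + 5*q + 4) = (q - 3)*(q + 4)*(q + 1)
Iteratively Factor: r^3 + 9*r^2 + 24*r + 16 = (r + 4)*(r^2 + 5*r + 4) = (r + 4)^2*(r + 1)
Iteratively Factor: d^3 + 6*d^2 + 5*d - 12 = (d + 4)*(d^2 + 2*d - 3) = (d + 3)*(d + 4)*(d - 1)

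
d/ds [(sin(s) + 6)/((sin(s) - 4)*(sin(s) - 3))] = (-12*sin(s) + cos(s)^2 + 53)*cos(s)/((sin(s) - 4)^2*(sin(s) - 3)^2)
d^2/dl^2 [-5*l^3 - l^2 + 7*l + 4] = -30*l - 2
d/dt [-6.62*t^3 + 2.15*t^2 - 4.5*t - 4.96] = -19.86*t^2 + 4.3*t - 4.5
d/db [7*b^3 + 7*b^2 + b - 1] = 21*b^2 + 14*b + 1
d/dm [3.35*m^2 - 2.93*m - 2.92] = 6.7*m - 2.93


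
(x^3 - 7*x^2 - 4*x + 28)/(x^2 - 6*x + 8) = (x^2 - 5*x - 14)/(x - 4)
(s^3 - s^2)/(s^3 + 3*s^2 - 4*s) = s/(s + 4)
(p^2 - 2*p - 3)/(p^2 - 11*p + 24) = (p + 1)/(p - 8)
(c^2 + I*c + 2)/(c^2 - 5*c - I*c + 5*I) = (c + 2*I)/(c - 5)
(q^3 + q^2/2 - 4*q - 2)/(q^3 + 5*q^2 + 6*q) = (q^2 - 3*q/2 - 1)/(q*(q + 3))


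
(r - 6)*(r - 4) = r^2 - 10*r + 24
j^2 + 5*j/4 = j*(j + 5/4)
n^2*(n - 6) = n^3 - 6*n^2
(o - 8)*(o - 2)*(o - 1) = o^3 - 11*o^2 + 26*o - 16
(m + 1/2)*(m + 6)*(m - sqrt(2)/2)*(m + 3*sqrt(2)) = m^4 + 5*sqrt(2)*m^3/2 + 13*m^3/2 + 65*sqrt(2)*m^2/4 - 39*m/2 + 15*sqrt(2)*m/2 - 9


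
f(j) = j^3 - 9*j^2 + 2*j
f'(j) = 3*j^2 - 18*j + 2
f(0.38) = -0.48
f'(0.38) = -4.41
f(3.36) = -56.95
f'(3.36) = -24.61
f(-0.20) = -0.77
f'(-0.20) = 5.72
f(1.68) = -17.30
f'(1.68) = -19.77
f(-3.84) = -197.01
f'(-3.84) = 115.36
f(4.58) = -83.56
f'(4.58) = -17.51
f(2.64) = -39.05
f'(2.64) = -24.61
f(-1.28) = -19.40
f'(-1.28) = 29.96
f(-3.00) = -114.00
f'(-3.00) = 83.00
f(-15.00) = -5430.00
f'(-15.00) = 947.00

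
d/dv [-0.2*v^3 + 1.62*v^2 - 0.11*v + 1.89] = -0.6*v^2 + 3.24*v - 0.11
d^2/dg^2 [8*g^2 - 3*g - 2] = 16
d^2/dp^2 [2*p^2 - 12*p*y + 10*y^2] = 4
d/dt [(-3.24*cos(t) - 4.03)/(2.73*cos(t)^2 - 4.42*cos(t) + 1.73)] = (-8.8452*cos(t)^2 - 22.0038*cos(t) + 23.4178)*sin(t)/(7.4529*cos(t)^4 - 24.1332*cos(t)^3 + 28.9822*cos(t)^2 - 15.2932*cos(t) + 2.9929)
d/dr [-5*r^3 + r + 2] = 1 - 15*r^2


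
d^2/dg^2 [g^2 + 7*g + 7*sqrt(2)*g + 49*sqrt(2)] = 2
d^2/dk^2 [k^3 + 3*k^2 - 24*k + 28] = 6*k + 6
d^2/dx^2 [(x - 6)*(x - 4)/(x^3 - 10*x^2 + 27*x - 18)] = 2*(x^3 - 12*x^2 + 39*x - 40)/(x^6 - 12*x^5 + 57*x^4 - 136*x^3 + 171*x^2 - 108*x + 27)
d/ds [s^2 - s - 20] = 2*s - 1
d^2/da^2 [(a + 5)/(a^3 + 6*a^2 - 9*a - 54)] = 6*(3*(a + 5)*(a^2 + 4*a - 3)^2 + (-a^2 - 4*a - (a + 2)*(a + 5) + 3)*(a^3 + 6*a^2 - 9*a - 54))/(a^3 + 6*a^2 - 9*a - 54)^3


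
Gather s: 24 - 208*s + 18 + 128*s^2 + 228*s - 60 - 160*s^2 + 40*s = -32*s^2 + 60*s - 18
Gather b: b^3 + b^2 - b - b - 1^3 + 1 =b^3 + b^2 - 2*b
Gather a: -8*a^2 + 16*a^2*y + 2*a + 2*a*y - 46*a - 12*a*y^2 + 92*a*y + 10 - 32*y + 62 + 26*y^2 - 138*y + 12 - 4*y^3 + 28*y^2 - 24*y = a^2*(16*y - 8) + a*(-12*y^2 + 94*y - 44) - 4*y^3 + 54*y^2 - 194*y + 84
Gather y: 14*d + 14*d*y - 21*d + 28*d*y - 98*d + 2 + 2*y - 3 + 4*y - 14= -105*d + y*(42*d + 6) - 15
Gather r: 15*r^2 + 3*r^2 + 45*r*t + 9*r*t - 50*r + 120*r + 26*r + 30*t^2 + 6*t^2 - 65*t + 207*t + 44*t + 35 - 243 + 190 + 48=18*r^2 + r*(54*t + 96) + 36*t^2 + 186*t + 30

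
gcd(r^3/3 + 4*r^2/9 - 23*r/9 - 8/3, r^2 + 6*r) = 1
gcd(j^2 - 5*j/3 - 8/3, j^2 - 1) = j + 1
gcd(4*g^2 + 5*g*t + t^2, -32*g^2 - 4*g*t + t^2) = 4*g + t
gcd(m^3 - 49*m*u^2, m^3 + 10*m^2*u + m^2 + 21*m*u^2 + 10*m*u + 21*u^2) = m + 7*u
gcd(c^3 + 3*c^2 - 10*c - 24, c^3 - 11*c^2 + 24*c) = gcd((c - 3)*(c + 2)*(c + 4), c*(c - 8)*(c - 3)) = c - 3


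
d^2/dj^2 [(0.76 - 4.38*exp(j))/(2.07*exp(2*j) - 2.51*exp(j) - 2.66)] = (-18.767862*exp(4*j) - 9.73107000000002*exp(3*j) - 156.549132*exp(2*j) + 50.770432*exp(j) - 36.065344)*exp(j)/(8.869743*exp(6*j) - 32.265297*exp(5*j) + 4.93011899999999*exp(4*j) + 67.110121*exp(3*j) - 6.33532199999999*exp(2*j) - 53.279268*exp(j) - 18.821096)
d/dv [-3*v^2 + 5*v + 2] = 5 - 6*v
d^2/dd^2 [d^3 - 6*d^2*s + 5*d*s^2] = 6*d - 12*s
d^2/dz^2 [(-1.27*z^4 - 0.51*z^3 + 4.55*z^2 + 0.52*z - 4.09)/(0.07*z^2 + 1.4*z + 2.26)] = (-0.012446*z^6 - 0.746760000000001*z^5 - 16.140684*z^4 - 67.01702*z^3 - 91.96077*z^2 - 18.52776*z + 28.449876)/(0.000343*z^6 + 0.02058*z^5 + 0.444822*z^4 + 4.07288*z^3 + 14.361396*z^2 + 21.45192*z + 11.543176)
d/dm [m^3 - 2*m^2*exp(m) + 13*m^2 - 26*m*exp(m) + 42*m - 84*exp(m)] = -2*m^2*exp(m) + 3*m^2 - 30*m*exp(m) + 26*m - 110*exp(m) + 42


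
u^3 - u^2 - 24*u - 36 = (u - 6)*(u + 2)*(u + 3)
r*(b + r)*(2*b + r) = 2*b^2*r + 3*b*r^2 + r^3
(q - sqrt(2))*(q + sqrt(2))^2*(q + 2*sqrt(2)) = q^4 + 3*sqrt(2)*q^3 + 2*q^2 - 6*sqrt(2)*q - 8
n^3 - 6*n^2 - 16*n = n*(n - 8)*(n + 2)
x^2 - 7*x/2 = x*(x - 7/2)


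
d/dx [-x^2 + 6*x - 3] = 6 - 2*x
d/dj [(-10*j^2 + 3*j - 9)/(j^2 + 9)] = 3*(-j^2 - 54*j + 9)/(j^4 + 18*j^2 + 81)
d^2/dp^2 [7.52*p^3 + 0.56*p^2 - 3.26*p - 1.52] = 45.12*p + 1.12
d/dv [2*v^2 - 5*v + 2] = 4*v - 5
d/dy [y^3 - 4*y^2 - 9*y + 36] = 3*y^2 - 8*y - 9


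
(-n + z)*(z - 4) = -n*z + 4*n + z^2 - 4*z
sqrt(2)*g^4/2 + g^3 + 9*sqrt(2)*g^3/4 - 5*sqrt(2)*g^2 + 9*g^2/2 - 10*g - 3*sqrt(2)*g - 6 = (g - 2)*(g + 1/2)*(g + 6)*(sqrt(2)*g/2 + 1)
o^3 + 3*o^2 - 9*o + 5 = (o - 1)^2*(o + 5)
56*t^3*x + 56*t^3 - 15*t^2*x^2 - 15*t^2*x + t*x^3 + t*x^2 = (-8*t + x)*(-7*t + x)*(t*x + t)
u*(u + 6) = u^2 + 6*u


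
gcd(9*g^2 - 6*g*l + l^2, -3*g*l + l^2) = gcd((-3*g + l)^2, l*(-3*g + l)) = 3*g - l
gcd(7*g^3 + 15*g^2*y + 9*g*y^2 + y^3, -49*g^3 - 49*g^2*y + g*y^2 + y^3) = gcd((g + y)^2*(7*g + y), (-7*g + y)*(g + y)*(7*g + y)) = 7*g^2 + 8*g*y + y^2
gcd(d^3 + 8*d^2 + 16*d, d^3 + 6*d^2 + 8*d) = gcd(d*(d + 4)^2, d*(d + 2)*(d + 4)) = d^2 + 4*d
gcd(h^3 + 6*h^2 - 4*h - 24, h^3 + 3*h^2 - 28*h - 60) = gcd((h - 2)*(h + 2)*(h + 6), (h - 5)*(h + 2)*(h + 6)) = h^2 + 8*h + 12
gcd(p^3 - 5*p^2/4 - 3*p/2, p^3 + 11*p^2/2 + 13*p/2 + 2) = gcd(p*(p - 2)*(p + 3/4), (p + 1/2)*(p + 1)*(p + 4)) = 1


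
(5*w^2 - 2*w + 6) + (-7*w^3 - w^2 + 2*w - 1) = -7*w^3 + 4*w^2 + 5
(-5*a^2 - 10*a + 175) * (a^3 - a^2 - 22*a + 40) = -5*a^5 - 5*a^4 + 295*a^3 - 155*a^2 - 4250*a + 7000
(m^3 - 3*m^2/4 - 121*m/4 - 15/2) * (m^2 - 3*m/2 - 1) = m^5 - 9*m^4/4 - 241*m^3/8 + 309*m^2/8 + 83*m/2 + 15/2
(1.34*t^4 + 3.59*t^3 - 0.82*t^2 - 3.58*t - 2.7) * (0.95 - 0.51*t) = -0.6834*t^5 - 0.5579*t^4 + 3.8287*t^3 + 1.0468*t^2 - 2.024*t - 2.565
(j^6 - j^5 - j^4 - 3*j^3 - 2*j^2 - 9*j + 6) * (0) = 0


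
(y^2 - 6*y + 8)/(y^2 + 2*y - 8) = (y - 4)/(y + 4)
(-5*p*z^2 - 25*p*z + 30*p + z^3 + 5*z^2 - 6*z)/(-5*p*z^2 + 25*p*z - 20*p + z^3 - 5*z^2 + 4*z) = (z + 6)/(z - 4)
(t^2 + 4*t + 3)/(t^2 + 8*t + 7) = (t + 3)/(t + 7)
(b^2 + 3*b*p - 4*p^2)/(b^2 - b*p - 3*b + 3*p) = (b + 4*p)/(b - 3)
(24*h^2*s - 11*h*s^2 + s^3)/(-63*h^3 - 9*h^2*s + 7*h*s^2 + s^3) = s*(-8*h + s)/(21*h^2 + 10*h*s + s^2)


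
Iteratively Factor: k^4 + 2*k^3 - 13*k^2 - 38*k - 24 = (k + 2)*(k^3 - 13*k - 12) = (k - 4)*(k + 2)*(k^2 + 4*k + 3) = (k - 4)*(k + 1)*(k + 2)*(k + 3)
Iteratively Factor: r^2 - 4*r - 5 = (r + 1)*(r - 5)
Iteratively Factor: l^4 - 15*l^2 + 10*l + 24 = (l - 3)*(l^3 + 3*l^2 - 6*l - 8) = (l - 3)*(l - 2)*(l^2 + 5*l + 4) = (l - 3)*(l - 2)*(l + 1)*(l + 4)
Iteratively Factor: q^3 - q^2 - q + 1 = (q - 1)*(q^2 - 1) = (q - 1)*(q + 1)*(q - 1)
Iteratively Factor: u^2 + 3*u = (u + 3)*(u)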